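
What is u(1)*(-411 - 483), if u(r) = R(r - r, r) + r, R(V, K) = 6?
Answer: -6258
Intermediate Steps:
u(r) = 6 + r
u(1)*(-411 - 483) = (6 + 1)*(-411 - 483) = 7*(-894) = -6258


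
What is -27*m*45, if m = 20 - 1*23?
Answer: 3645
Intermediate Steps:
m = -3 (m = 20 - 23 = -3)
-27*m*45 = -27*(-3)*45 = 81*45 = 3645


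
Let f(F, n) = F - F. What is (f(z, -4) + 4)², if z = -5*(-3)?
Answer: 16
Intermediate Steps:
z = 15
f(F, n) = 0
(f(z, -4) + 4)² = (0 + 4)² = 4² = 16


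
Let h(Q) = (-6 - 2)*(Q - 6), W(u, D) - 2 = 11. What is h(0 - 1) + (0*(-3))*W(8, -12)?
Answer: 56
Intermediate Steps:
W(u, D) = 13 (W(u, D) = 2 + 11 = 13)
h(Q) = 48 - 8*Q (h(Q) = -8*(-6 + Q) = 48 - 8*Q)
h(0 - 1) + (0*(-3))*W(8, -12) = (48 - 8*(0 - 1)) + (0*(-3))*13 = (48 - 8*(-1)) + 0*13 = (48 + 8) + 0 = 56 + 0 = 56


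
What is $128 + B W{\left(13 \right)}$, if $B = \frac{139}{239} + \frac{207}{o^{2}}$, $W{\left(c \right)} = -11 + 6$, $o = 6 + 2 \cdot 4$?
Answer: $\frac{5612447}{46844} \approx 119.81$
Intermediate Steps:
$o = 14$ ($o = 6 + 8 = 14$)
$W{\left(c \right)} = -5$
$B = \frac{76717}{46844}$ ($B = \frac{139}{239} + \frac{207}{14^{2}} = 139 \cdot \frac{1}{239} + \frac{207}{196} = \frac{139}{239} + 207 \cdot \frac{1}{196} = \frac{139}{239} + \frac{207}{196} = \frac{76717}{46844} \approx 1.6377$)
$128 + B W{\left(13 \right)} = 128 + \frac{76717}{46844} \left(-5\right) = 128 - \frac{383585}{46844} = \frac{5612447}{46844}$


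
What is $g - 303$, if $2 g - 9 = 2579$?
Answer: $991$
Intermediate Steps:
$g = 1294$ ($g = \frac{9}{2} + \frac{1}{2} \cdot 2579 = \frac{9}{2} + \frac{2579}{2} = 1294$)
$g - 303 = 1294 - 303 = 991$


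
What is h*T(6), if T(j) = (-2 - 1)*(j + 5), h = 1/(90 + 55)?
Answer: -33/145 ≈ -0.22759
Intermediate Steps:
h = 1/145 ≈ 0.0068966
T(j) = -15 - 3*j (T(j) = -3*(5 + j) = -15 - 3*j)
h*T(6) = (-15 - 3*6)/145 = (-15 - 18)/145 = (1/145)*(-33) = -33/145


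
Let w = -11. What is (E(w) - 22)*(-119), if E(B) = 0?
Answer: 2618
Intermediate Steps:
(E(w) - 22)*(-119) = (0 - 22)*(-119) = -22*(-119) = 2618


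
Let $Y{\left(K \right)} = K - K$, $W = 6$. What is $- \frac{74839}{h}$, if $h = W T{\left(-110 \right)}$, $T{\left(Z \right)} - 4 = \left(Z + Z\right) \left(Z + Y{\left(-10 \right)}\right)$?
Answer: $- \frac{74839}{145224} \approx -0.51534$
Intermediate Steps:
$Y{\left(K \right)} = 0$
$T{\left(Z \right)} = 4 + 2 Z^{2}$ ($T{\left(Z \right)} = 4 + \left(Z + Z\right) \left(Z + 0\right) = 4 + 2 Z Z = 4 + 2 Z^{2}$)
$h = 145224$ ($h = 6 \left(4 + 2 \left(-110\right)^{2}\right) = 6 \left(4 + 2 \cdot 12100\right) = 6 \left(4 + 24200\right) = 6 \cdot 24204 = 145224$)
$- \frac{74839}{h} = - \frac{74839}{145224}$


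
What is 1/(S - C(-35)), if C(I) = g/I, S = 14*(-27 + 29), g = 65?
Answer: 7/209 ≈ 0.033493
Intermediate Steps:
S = 28 (S = 14*2 = 28)
C(I) = 65/I
1/(S - C(-35)) = 1/(28 - 65/(-35)) = 1/(28 - 65*(-1)/35) = 1/(28 - 1*(-13/7)) = 1/(28 + 13/7) = 1/(209/7) = 7/209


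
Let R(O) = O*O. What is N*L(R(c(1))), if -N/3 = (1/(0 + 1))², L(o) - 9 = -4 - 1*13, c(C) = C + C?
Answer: 24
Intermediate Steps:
c(C) = 2*C
R(O) = O²
L(o) = -8 (L(o) = 9 + (-4 - 1*13) = 9 + (-4 - 13) = 9 - 17 = -8)
N = -3 (N = -3/(0 + 1)² = -3*(1/1)² = -3*1² = -3*1 = -3)
N*L(R(c(1))) = -3*(-8) = 24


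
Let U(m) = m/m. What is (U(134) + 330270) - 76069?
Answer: 254202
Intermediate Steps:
U(m) = 1
(U(134) + 330270) - 76069 = (1 + 330270) - 76069 = 330271 - 76069 = 254202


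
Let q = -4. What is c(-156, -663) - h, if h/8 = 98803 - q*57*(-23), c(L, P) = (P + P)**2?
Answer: 1009804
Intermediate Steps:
c(L, P) = 4*P**2 (c(L, P) = (2*P)**2 = 4*P**2)
h = 748472 (h = 8*(98803 - (-4*57)*(-23)) = 8*(98803 - (-228)*(-23)) = 8*(98803 - 1*5244) = 8*(98803 - 5244) = 8*93559 = 748472)
c(-156, -663) - h = 4*(-663)**2 - 1*748472 = 4*439569 - 748472 = 1758276 - 748472 = 1009804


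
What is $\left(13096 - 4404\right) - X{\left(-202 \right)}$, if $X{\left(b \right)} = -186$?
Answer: $8878$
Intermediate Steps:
$\left(13096 - 4404\right) - X{\left(-202 \right)} = \left(13096 - 4404\right) - -186 = 8692 + 186 = 8878$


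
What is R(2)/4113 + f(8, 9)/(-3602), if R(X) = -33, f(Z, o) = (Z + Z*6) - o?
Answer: -104059/4938342 ≈ -0.021072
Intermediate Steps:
f(Z, o) = -o + 7*Z (f(Z, o) = (Z + 6*Z) - o = 7*Z - o = -o + 7*Z)
R(2)/4113 + f(8, 9)/(-3602) = -33/4113 + (-1*9 + 7*8)/(-3602) = -33*1/4113 + (-9 + 56)*(-1/3602) = -11/1371 + 47*(-1/3602) = -11/1371 - 47/3602 = -104059/4938342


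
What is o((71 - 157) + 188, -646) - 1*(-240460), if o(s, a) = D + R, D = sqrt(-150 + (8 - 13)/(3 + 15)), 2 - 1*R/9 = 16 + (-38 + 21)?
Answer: 240487 + I*sqrt(5410)/6 ≈ 2.4049e+5 + 12.259*I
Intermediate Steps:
R = 27 (R = 18 - 9*(16 + (-38 + 21)) = 18 - 9*(16 - 17) = 18 - 9*(-1) = 18 + 9 = 27)
D = I*sqrt(5410)/6 (D = sqrt(-150 - 5/18) = sqrt(-2705/18) = I*sqrt(5410)/6 ≈ 12.259*I)
o(s, a) = 27 + I*sqrt(5410)/6 (o(s, a) = I*sqrt(5410)/6 + 27 = 27 + I*sqrt(5410)/6)
o((71 - 157) + 188, -646) - 1*(-240460) = (27 + I*sqrt(5410)/6) - 1*(-240460) = (27 + I*sqrt(5410)/6) + 240460 = 240487 + I*sqrt(5410)/6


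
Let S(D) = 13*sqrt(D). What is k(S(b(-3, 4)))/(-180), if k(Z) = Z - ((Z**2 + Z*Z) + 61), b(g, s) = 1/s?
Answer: 139/180 ≈ 0.77222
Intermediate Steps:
k(Z) = -61 + Z - 2*Z**2 (k(Z) = Z - ((Z**2 + Z**2) + 61) = Z - (2*Z**2 + 61) = Z - (61 + 2*Z**2) = Z + (-61 - 2*Z**2) = -61 + Z - 2*Z**2)
k(S(b(-3, 4)))/(-180) = (-61 + 13*sqrt(1/4) - 2*(13*sqrt(1/4))**2)/(-180) = (-61 + 13*sqrt(1/4) - 2*(13*sqrt(1/4))**2)*(-1/180) = (-61 + 13*(1/2) - 2*(13*(1/2))**2)*(-1/180) = (-61 + 13/2 - 2*(13/2)**2)*(-1/180) = (-61 + 13/2 - 2*169/4)*(-1/180) = (-61 + 13/2 - 169/2)*(-1/180) = -139*(-1/180) = 139/180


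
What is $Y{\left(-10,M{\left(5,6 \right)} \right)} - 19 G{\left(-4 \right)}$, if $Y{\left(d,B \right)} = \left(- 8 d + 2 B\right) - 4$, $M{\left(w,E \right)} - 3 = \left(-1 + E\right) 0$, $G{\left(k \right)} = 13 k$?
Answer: $1070$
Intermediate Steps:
$M{\left(w,E \right)} = 3$ ($M{\left(w,E \right)} = 3 + \left(-1 + E\right) 0 = 3 + 0 = 3$)
$Y{\left(d,B \right)} = -4 - 8 d + 2 B$
$Y{\left(-10,M{\left(5,6 \right)} \right)} - 19 G{\left(-4 \right)} = \left(-4 - -80 + 2 \cdot 3\right) - 19 \cdot 13 \left(-4\right) = \left(-4 + 80 + 6\right) - -988 = 82 + 988 = 1070$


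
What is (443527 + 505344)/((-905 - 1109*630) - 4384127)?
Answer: -948871/5083702 ≈ -0.18665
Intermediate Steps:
(443527 + 505344)/((-905 - 1109*630) - 4384127) = 948871/((-905 - 698670) - 4384127) = 948871/(-699575 - 4384127) = 948871/(-5083702) = 948871*(-1/5083702) = -948871/5083702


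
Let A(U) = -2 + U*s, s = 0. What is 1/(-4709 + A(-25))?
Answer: -1/4711 ≈ -0.00021227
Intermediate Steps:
A(U) = -2 (A(U) = -2 + U*0 = -2 + 0 = -2)
1/(-4709 + A(-25)) = 1/(-4709 - 2) = 1/(-4711) = -1/4711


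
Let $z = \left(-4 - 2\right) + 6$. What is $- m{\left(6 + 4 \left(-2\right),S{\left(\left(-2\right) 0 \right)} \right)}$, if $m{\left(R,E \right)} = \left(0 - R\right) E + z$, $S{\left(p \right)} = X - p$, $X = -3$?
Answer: $6$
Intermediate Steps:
$z = 0$ ($z = -6 + 6 = 0$)
$S{\left(p \right)} = -3 - p$
$m{\left(R,E \right)} = - E R$ ($m{\left(R,E \right)} = \left(0 - R\right) E + 0 = - R E + 0 = - E R + 0 = - E R$)
$- m{\left(6 + 4 \left(-2\right),S{\left(\left(-2\right) 0 \right)} \right)} = - \left(-1\right) \left(-3 - \left(-2\right) 0\right) \left(6 + 4 \left(-2\right)\right) = - \left(-1\right) \left(-3 - 0\right) \left(6 - 8\right) = - \left(-1\right) \left(-3 + 0\right) \left(-2\right) = - \left(-1\right) \left(-3\right) \left(-2\right) = \left(-1\right) \left(-6\right) = 6$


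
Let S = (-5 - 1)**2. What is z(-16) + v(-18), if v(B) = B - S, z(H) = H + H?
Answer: -86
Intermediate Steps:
S = 36 (S = (-6)**2 = 36)
z(H) = 2*H
v(B) = -36 + B (v(B) = B - 1*36 = B - 36 = -36 + B)
z(-16) + v(-18) = 2*(-16) + (-36 - 18) = -32 - 54 = -86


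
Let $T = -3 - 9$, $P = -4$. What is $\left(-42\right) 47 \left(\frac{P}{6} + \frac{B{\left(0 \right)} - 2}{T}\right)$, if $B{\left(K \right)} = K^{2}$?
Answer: $987$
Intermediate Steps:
$T = -12$
$\left(-42\right) 47 \left(\frac{P}{6} + \frac{B{\left(0 \right)} - 2}{T}\right) = \left(-42\right) 47 \left(- \frac{4}{6} + \frac{0^{2} - 2}{-12}\right) = - 1974 \left(\left(-4\right) \frac{1}{6} + \left(0 - 2\right) \left(- \frac{1}{12}\right)\right) = - 1974 \left(- \frac{2}{3} - - \frac{1}{6}\right) = - 1974 \left(- \frac{2}{3} + \frac{1}{6}\right) = \left(-1974\right) \left(- \frac{1}{2}\right) = 987$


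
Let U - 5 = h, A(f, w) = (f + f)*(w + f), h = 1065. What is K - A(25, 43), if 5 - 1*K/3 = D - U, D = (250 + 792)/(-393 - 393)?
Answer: -22404/131 ≈ -171.02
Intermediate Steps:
A(f, w) = 2*f*(f + w) (A(f, w) = (2*f)*(f + w) = 2*f*(f + w))
U = 1070 (U = 5 + 1065 = 1070)
D = -521/393 (D = 1042/(-786) = 1042*(-1/786) = -521/393 ≈ -1.3257)
K = 422996/131 (K = 15 - 3*(-521/393 - 1*1070) = 15 - 3*(-521/393 - 1070) = 15 - 3*(-421031/393) = 15 + 421031/131 = 422996/131 ≈ 3229.0)
K - A(25, 43) = 422996/131 - 2*25*(25 + 43) = 422996/131 - 2*25*68 = 422996/131 - 1*3400 = 422996/131 - 3400 = -22404/131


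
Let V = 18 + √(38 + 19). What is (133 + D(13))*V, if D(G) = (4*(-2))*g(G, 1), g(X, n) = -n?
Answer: 2538 + 141*√57 ≈ 3602.5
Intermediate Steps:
V = 18 + √57 ≈ 25.550
D(G) = 8 (D(G) = (4*(-2))*(-1*1) = -8*(-1) = 8)
(133 + D(13))*V = (133 + 8)*(18 + √57) = 141*(18 + √57) = 2538 + 141*√57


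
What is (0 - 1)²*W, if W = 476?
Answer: 476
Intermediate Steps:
(0 - 1)²*W = (0 - 1)²*476 = (-1)²*476 = 1*476 = 476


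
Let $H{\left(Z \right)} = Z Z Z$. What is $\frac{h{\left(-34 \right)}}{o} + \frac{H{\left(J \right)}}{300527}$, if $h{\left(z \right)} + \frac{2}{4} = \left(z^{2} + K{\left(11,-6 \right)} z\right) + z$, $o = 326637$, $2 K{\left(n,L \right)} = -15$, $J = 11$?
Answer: $\frac{1696858525}{196326475398} \approx 0.008643$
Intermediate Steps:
$K{\left(n,L \right)} = - \frac{15}{2}$ ($K{\left(n,L \right)} = \frac{1}{2} \left(-15\right) = - \frac{15}{2}$)
$H{\left(Z \right)} = Z^{3}$ ($H{\left(Z \right)} = Z^{2} Z = Z^{3}$)
$h{\left(z \right)} = - \frac{1}{2} + z^{2} - \frac{13 z}{2}$ ($h{\left(z \right)} = - \frac{1}{2} + \left(\left(z^{2} - \frac{15 z}{2}\right) + z\right) = - \frac{1}{2} + \left(z^{2} - \frac{13 z}{2}\right) = - \frac{1}{2} + z^{2} - \frac{13 z}{2}$)
$\frac{h{\left(-34 \right)}}{o} + \frac{H{\left(J \right)}}{300527} = \frac{- \frac{1}{2} + \left(-34\right)^{2} - -221}{326637} + \frac{11^{3}}{300527} = \left(- \frac{1}{2} + 1156 + 221\right) \frac{1}{326637} + 1331 \cdot \frac{1}{300527} = \frac{2753}{2} \cdot \frac{1}{326637} + \frac{1331}{300527} = \frac{2753}{653274} + \frac{1331}{300527} = \frac{1696858525}{196326475398}$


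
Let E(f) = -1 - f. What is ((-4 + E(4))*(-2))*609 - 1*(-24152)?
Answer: 35114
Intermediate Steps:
((-4 + E(4))*(-2))*609 - 1*(-24152) = ((-4 + (-1 - 1*4))*(-2))*609 - 1*(-24152) = ((-4 + (-1 - 4))*(-2))*609 + 24152 = ((-4 - 5)*(-2))*609 + 24152 = -9*(-2)*609 + 24152 = 18*609 + 24152 = 10962 + 24152 = 35114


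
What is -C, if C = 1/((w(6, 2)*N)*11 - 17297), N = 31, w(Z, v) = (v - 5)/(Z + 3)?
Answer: 3/52232 ≈ 5.7436e-5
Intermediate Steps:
w(Z, v) = (-5 + v)/(3 + Z)
C = -3/52232 (C = 1/((((-5 + 2)/(3 + 6))*31)*11 - 17297) = 1/(((-3/9)*31)*11 - 17297) = 1/((((1/9)*(-3))*31)*11 - 17297) = 1/(-1/3*31*11 - 17297) = 1/(-31/3*11 - 17297) = 1/(-341/3 - 17297) = 1/(-52232/3) = -3/52232 ≈ -5.7436e-5)
-C = -1*(-3/52232) = 3/52232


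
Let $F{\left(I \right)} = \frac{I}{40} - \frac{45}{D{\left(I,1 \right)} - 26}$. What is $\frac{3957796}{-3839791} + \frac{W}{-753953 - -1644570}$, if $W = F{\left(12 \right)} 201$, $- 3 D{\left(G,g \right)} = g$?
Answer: $- \frac{2783430672692563}{2701628681427130} \approx -1.0303$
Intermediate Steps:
$D{\left(G,g \right)} = - \frac{g}{3}$
$F{\left(I \right)} = \frac{135}{79} + \frac{I}{40}$ ($F{\left(I \right)} = \frac{I}{40} - \frac{45}{\left(- \frac{1}{3}\right) 1 - 26} = I \frac{1}{40} - \frac{45}{- \frac{1}{3} - 26} = \frac{I}{40} - \frac{45}{- \frac{79}{3}} = \frac{I}{40} - - \frac{135}{79} = \frac{I}{40} + \frac{135}{79} = \frac{135}{79} + \frac{I}{40}$)
$W = \frac{318987}{790}$ ($W = \left(\frac{135}{79} + \frac{1}{40} \cdot 12\right) 201 = \left(\frac{135}{79} + \frac{3}{10}\right) 201 = \frac{1587}{790} \cdot 201 = \frac{318987}{790} \approx 403.78$)
$\frac{3957796}{-3839791} + \frac{W}{-753953 - -1644570} = \frac{3957796}{-3839791} + \frac{318987}{790 \left(-753953 - -1644570\right)} = 3957796 \left(- \frac{1}{3839791}\right) + \frac{318987}{790 \left(-753953 + 1644570\right)} = - \frac{3957796}{3839791} + \frac{318987}{790 \cdot 890617} = - \frac{3957796}{3839791} + \frac{318987}{790} \cdot \frac{1}{890617} = - \frac{3957796}{3839791} + \frac{318987}{703587430} = - \frac{2783430672692563}{2701628681427130}$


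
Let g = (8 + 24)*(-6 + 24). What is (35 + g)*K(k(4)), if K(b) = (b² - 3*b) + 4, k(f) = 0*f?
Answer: 2444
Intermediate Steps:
k(f) = 0
g = 576 (g = 32*18 = 576)
K(b) = 4 + b² - 3*b
(35 + g)*K(k(4)) = (35 + 576)*(4 + 0² - 3*0) = 611*(4 + 0 + 0) = 611*4 = 2444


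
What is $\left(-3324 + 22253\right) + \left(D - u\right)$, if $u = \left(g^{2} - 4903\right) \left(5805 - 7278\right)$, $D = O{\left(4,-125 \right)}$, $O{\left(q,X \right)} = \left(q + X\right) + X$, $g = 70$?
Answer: $14264$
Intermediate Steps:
$O{\left(q,X \right)} = q + 2 X$ ($O{\left(q,X \right)} = \left(X + q\right) + X = q + 2 X$)
$D = -246$ ($D = 4 + 2 \left(-125\right) = 4 - 250 = -246$)
$u = 4419$ ($u = \left(70^{2} - 4903\right) \left(5805 - 7278\right) = \left(4900 - 4903\right) \left(-1473\right) = \left(-3\right) \left(-1473\right) = 4419$)
$\left(-3324 + 22253\right) + \left(D - u\right) = \left(-3324 + 22253\right) - 4665 = 18929 - 4665 = 14264$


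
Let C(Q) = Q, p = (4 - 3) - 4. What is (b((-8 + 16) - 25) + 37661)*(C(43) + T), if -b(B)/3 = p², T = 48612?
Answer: 1831082270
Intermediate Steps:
p = -3 (p = 1 - 4 = -3)
b(B) = -27 (b(B) = -3*(-3)² = -3*9 = -27)
(b((-8 + 16) - 25) + 37661)*(C(43) + T) = (-27 + 37661)*(43 + 48612) = 37634*48655 = 1831082270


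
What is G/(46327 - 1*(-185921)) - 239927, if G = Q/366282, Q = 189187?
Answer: -20410172881329485/85068261936 ≈ -2.3993e+5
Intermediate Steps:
G = 189187/366282 ≈ 0.51651
G/(46327 - 1*(-185921)) - 239927 = 189187/(366282*(46327 - 1*(-185921))) - 239927 = 189187/(366282*(46327 + 185921)) - 239927 = (189187/366282)/232248 - 239927 = (189187/366282)*(1/232248) - 239927 = 189187/85068261936 - 239927 = -20410172881329485/85068261936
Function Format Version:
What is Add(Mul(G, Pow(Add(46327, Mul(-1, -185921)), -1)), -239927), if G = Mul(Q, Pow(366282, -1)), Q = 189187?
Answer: Rational(-20410172881329485, 85068261936) ≈ -2.3993e+5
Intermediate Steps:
G = Rational(189187, 366282) (G = Mul(189187, Pow(366282, -1)) = Mul(189187, Rational(1, 366282)) = Rational(189187, 366282) ≈ 0.51651)
Add(Mul(G, Pow(Add(46327, Mul(-1, -185921)), -1)), -239927) = Add(Mul(Rational(189187, 366282), Pow(Add(46327, Mul(-1, -185921)), -1)), -239927) = Add(Mul(Rational(189187, 366282), Pow(Add(46327, 185921), -1)), -239927) = Add(Mul(Rational(189187, 366282), Pow(232248, -1)), -239927) = Add(Mul(Rational(189187, 366282), Rational(1, 232248)), -239927) = Add(Rational(189187, 85068261936), -239927) = Rational(-20410172881329485, 85068261936)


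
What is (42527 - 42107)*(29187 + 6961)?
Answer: 15182160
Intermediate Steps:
(42527 - 42107)*(29187 + 6961) = 420*36148 = 15182160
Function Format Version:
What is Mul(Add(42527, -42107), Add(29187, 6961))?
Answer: 15182160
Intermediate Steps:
Mul(Add(42527, -42107), Add(29187, 6961)) = Mul(420, 36148) = 15182160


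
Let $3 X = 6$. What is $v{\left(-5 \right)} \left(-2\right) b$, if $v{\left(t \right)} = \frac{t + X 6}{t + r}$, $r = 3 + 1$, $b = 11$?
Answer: $154$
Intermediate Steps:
$X = 2$ ($X = \frac{1}{3} \cdot 6 = 2$)
$r = 4$
$v{\left(t \right)} = \frac{12 + t}{4 + t}$ ($v{\left(t \right)} = \frac{t + 2 \cdot 6}{t + 4} = \frac{t + 12}{4 + t} = \frac{12 + t}{4 + t}$)
$v{\left(-5 \right)} \left(-2\right) b = \frac{12 - 5}{4 - 5} \left(-2\right) 11 = \frac{1}{-1} \cdot 7 \left(-2\right) 11 = \left(-1\right) 7 \left(-2\right) 11 = \left(-7\right) \left(-2\right) 11 = 14 \cdot 11 = 154$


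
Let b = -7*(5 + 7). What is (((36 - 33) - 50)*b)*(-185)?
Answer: -730380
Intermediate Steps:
b = -84 (b = -7*12 = -84)
(((36 - 33) - 50)*b)*(-185) = (((36 - 33) - 50)*(-84))*(-185) = ((3 - 50)*(-84))*(-185) = -47*(-84)*(-185) = 3948*(-185) = -730380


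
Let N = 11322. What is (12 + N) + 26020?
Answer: 37354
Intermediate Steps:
(12 + N) + 26020 = (12 + 11322) + 26020 = 11334 + 26020 = 37354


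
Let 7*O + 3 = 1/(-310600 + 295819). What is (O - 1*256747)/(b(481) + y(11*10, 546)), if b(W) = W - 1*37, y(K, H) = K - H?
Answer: -26564886193/827736 ≈ -32093.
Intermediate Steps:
O = -44344/103467 (O = -3/7 + 1/(7*(-310600 + 295819)) = -3/7 + (1/7)/(-14781) = -3/7 + (1/7)*(-1/14781) = -3/7 - 1/103467 = -44344/103467 ≈ -0.42858)
b(W) = -37 + W (b(W) = W - 37 = -37 + W)
(O - 1*256747)/(b(481) + y(11*10, 546)) = (-44344/103467 - 1*256747)/((-37 + 481) + (11*10 - 1*546)) = (-44344/103467 - 256747)/(444 + (110 - 546)) = -26564886193/(103467*(444 - 436)) = -26564886193/103467/8 = -26564886193/103467*1/8 = -26564886193/827736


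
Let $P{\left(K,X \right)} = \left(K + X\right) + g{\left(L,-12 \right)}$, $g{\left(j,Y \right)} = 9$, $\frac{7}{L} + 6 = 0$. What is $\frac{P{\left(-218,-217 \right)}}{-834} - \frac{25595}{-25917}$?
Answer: $\frac{5397812}{3602463} \approx 1.4984$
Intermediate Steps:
$L = - \frac{7}{6}$ ($L = \frac{7}{-6 + 0} = \frac{7}{-6} = 7 \left(- \frac{1}{6}\right) = - \frac{7}{6} \approx -1.1667$)
$P{\left(K,X \right)} = 9 + K + X$ ($P{\left(K,X \right)} = \left(K + X\right) + 9 = 9 + K + X$)
$\frac{P{\left(-218,-217 \right)}}{-834} - \frac{25595}{-25917} = \frac{9 - 218 - 217}{-834} - \frac{25595}{-25917} = \left(-426\right) \left(- \frac{1}{834}\right) - - \frac{25595}{25917} = \frac{71}{139} + \frac{25595}{25917} = \frac{5397812}{3602463}$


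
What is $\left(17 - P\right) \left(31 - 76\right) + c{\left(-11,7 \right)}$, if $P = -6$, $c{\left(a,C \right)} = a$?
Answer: $-1046$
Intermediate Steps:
$\left(17 - P\right) \left(31 - 76\right) + c{\left(-11,7 \right)} = \left(17 - -6\right) \left(31 - 76\right) - 11 = \left(17 + 6\right) \left(31 - 76\right) - 11 = 23 \left(-45\right) - 11 = -1035 - 11 = -1046$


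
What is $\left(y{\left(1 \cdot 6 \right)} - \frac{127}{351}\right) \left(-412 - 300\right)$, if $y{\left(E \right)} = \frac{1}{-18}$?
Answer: $\frac{104308}{351} \approx 297.17$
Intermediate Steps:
$y{\left(E \right)} = - \frac{1}{18}$
$\left(y{\left(1 \cdot 6 \right)} - \frac{127}{351}\right) \left(-412 - 300\right) = \left(- \frac{1}{18} - \frac{127}{351}\right) \left(-412 - 300\right) = \left(- \frac{1}{18} - \frac{127}{351}\right) \left(-712\right) = \left(- \frac{293}{702}\right) \left(-712\right) = \frac{104308}{351}$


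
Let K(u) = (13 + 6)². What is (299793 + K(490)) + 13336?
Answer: 313490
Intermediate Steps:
K(u) = 361 (K(u) = 19² = 361)
(299793 + K(490)) + 13336 = (299793 + 361) + 13336 = 300154 + 13336 = 313490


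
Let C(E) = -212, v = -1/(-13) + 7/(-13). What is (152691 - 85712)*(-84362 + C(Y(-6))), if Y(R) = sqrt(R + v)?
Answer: -5664681946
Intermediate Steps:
v = -6/13 (v = -1*(-1/13) + 7*(-1/13) = 1/13 - 7/13 = -6/13 ≈ -0.46154)
Y(R) = sqrt(-6/13 + R) (Y(R) = sqrt(R - 6/13) = sqrt(-6/13 + R))
(152691 - 85712)*(-84362 + C(Y(-6))) = (152691 - 85712)*(-84362 - 212) = 66979*(-84574) = -5664681946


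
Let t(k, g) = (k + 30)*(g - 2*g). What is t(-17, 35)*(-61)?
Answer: 27755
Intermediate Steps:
t(k, g) = -g*(30 + k) (t(k, g) = (30 + k)*(-g) = -g*(30 + k))
t(-17, 35)*(-61) = -1*35*(30 - 17)*(-61) = -1*35*13*(-61) = -455*(-61) = 27755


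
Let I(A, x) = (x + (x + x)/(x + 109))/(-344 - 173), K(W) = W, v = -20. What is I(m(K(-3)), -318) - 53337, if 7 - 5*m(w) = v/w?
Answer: -5763157035/108053 ≈ -53336.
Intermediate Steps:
m(w) = 7/5 + 4/w (m(w) = 7/5 - (-4)/w = 7/5 + 4/w)
I(A, x) = -x/517 - 2*x/(517*(109 + x)) (I(A, x) = (x + (2*x)/(109 + x))/(-517) = (x + 2*x/(109 + x))*(-1/517) = -x/517 - 2*x/(517*(109 + x)))
I(m(K(-3)), -318) - 53337 = -1*(-318)*(111 - 318)/(56353 + 517*(-318)) - 53337 = -1*(-318)*(-207)/(56353 - 164406) - 53337 = -1*(-318)*(-207)/(-108053) - 53337 = -1*(-318)*(-1/108053)*(-207) - 53337 = 65826/108053 - 53337 = -5763157035/108053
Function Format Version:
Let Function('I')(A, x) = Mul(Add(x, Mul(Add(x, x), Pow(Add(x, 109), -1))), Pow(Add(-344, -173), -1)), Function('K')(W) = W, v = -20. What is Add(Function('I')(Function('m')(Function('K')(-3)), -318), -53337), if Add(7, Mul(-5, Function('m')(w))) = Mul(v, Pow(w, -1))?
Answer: Rational(-5763157035, 108053) ≈ -53336.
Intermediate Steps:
Function('m')(w) = Add(Rational(7, 5), Mul(4, Pow(w, -1))) (Function('m')(w) = Add(Rational(7, 5), Mul(Rational(-1, 5), Mul(-20, Pow(w, -1)))) = Add(Rational(7, 5), Mul(4, Pow(w, -1))))
Function('I')(A, x) = Add(Mul(Rational(-1, 517), x), Mul(Rational(-2, 517), x, Pow(Add(109, x), -1))) (Function('I')(A, x) = Mul(Add(x, Mul(Mul(2, x), Pow(Add(109, x), -1))), Pow(-517, -1)) = Mul(Add(x, Mul(2, x, Pow(Add(109, x), -1))), Rational(-1, 517)) = Add(Mul(Rational(-1, 517), x), Mul(Rational(-2, 517), x, Pow(Add(109, x), -1))))
Add(Function('I')(Function('m')(Function('K')(-3)), -318), -53337) = Add(Mul(-1, -318, Pow(Add(56353, Mul(517, -318)), -1), Add(111, -318)), -53337) = Add(Mul(-1, -318, Pow(Add(56353, -164406), -1), -207), -53337) = Add(Mul(-1, -318, Pow(-108053, -1), -207), -53337) = Add(Mul(-1, -318, Rational(-1, 108053), -207), -53337) = Add(Rational(65826, 108053), -53337) = Rational(-5763157035, 108053)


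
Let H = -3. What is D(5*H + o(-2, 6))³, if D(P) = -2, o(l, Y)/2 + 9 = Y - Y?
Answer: -8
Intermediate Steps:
o(l, Y) = -18 (o(l, Y) = -18 + 2*(Y - Y) = -18 + 2*0 = -18 + 0 = -18)
D(5*H + o(-2, 6))³ = (-2)³ = -8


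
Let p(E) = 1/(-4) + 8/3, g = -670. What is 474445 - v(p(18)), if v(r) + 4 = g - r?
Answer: 5701457/12 ≈ 4.7512e+5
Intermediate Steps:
p(E) = 29/12 (p(E) = 1*(-1/4) + 8*(1/3) = -1/4 + 8/3 = 29/12)
v(r) = -674 - r (v(r) = -4 + (-670 - r) = -674 - r)
474445 - v(p(18)) = 474445 - (-674 - 1*29/12) = 474445 - (-674 - 29/12) = 474445 - 1*(-8117/12) = 474445 + 8117/12 = 5701457/12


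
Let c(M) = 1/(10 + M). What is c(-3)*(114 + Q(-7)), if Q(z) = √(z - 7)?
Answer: 114/7 + I*√14/7 ≈ 16.286 + 0.53452*I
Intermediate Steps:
Q(z) = √(-7 + z)
c(-3)*(114 + Q(-7)) = (114 + √(-7 - 7))/(10 - 3) = (114 + √(-14))/7 = (114 + I*√14)/7 = 114/7 + I*√14/7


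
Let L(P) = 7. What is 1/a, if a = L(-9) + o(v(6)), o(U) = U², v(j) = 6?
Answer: 1/43 ≈ 0.023256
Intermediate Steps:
a = 43 (a = 7 + 6² = 7 + 36 = 43)
1/a = 1/43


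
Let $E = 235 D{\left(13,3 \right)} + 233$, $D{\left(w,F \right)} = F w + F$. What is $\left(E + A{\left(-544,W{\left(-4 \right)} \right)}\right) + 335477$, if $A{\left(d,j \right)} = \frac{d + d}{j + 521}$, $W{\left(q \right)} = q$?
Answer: $\frac{178663772}{517} \approx 3.4558 \cdot 10^{5}$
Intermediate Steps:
$D{\left(w,F \right)} = F + F w$
$A{\left(d,j \right)} = \frac{2 d}{521 + j}$
$E = 10103$ ($E = 235 \cdot 3 \left(1 + 13\right) + 233 = 235 \cdot 3 \cdot 14 + 233 = 235 \cdot 42 + 233 = 9870 + 233 = 10103$)
$\left(E + A{\left(-544,W{\left(-4 \right)} \right)}\right) + 335477 = \left(10103 + 2 \left(-544\right) \frac{1}{521 - 4}\right) + 335477 = \left(10103 + 2 \left(-544\right) \frac{1}{517}\right) + 335477 = \left(10103 - \frac{1088}{517}\right) + 335477 = \frac{5222163}{517} + 335477 = \frac{178663772}{517}$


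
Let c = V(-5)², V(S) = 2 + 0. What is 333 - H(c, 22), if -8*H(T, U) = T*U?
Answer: 344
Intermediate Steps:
V(S) = 2
c = 4 (c = 2² = 4)
H(T, U) = -T*U/8
333 - H(c, 22) = 333 - (-1)*4*22/8 = 333 - 1*(-11) = 333 + 11 = 344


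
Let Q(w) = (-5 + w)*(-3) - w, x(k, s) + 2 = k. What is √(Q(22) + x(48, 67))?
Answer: 3*I*√3 ≈ 5.1962*I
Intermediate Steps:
x(k, s) = -2 + k
Q(w) = 15 - 4*w (Q(w) = (15 - 3*w) - w = 15 - 4*w)
√(Q(22) + x(48, 67)) = √((15 - 4*22) + (-2 + 48)) = √((15 - 88) + 46) = √(-73 + 46) = √(-27) = 3*I*√3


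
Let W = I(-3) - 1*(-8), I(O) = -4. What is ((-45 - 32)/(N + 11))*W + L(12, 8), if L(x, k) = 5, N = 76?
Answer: 127/87 ≈ 1.4598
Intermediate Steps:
W = 4 (W = -4 - 1*(-8) = -4 + 8 = 4)
((-45 - 32)/(N + 11))*W + L(12, 8) = ((-45 - 32)/(76 + 11))*4 + 5 = -77/87*4 + 5 = -308/87 + 5 = 127/87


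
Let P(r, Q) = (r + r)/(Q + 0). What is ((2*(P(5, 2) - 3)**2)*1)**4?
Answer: 4096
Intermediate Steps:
P(r, Q) = 2*r/Q (P(r, Q) = (2*r)/Q = 2*r/Q)
((2*(P(5, 2) - 3)**2)*1)**4 = ((2*(2*5/2 - 3)**2)*1)**4 = ((2*(2*5*(1/2) - 3)**2)*1)**4 = ((2*(5 - 3)**2)*1)**4 = ((2*2**2)*1)**4 = ((2*4)*1)**4 = (8*1)**4 = 8**4 = 4096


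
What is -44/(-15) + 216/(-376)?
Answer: 1663/705 ≈ 2.3589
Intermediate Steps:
-44/(-15) + 216/(-376) = -44*(-1/15) + 216*(-1/376) = 44/15 - 27/47 = 1663/705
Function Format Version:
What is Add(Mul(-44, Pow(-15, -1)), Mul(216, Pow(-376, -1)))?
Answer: Rational(1663, 705) ≈ 2.3589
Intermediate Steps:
Add(Mul(-44, Pow(-15, -1)), Mul(216, Pow(-376, -1))) = Add(Mul(-44, Rational(-1, 15)), Mul(216, Rational(-1, 376))) = Add(Rational(44, 15), Rational(-27, 47)) = Rational(1663, 705)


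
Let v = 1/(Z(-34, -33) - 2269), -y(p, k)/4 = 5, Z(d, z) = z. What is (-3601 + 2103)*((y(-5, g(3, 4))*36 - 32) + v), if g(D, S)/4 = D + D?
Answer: 1296597645/1151 ≈ 1.1265e+6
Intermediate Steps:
g(D, S) = 8*D (g(D, S) = 4*(D + D) = 4*(2*D) = 8*D)
y(p, k) = -20 (y(p, k) = -4*5 = -20)
v = -1/2302 (v = 1/(-33 - 2269) = 1/(-2302) = -1/2302 ≈ -0.00043440)
(-3601 + 2103)*((y(-5, g(3, 4))*36 - 32) + v) = (-3601 + 2103)*((-20*36 - 32) - 1/2302) = -1498*((-720 - 32) - 1/2302) = -1498*(-752 - 1/2302) = -1498*(-1731105/2302) = 1296597645/1151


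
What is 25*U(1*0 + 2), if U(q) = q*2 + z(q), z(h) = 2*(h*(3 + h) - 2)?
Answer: 500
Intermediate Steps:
z(h) = -4 + 2*h*(3 + h) (z(h) = 2*(-2 + h*(3 + h)) = -4 + 2*h*(3 + h))
U(q) = -4 + 2*q**2 + 8*q (U(q) = q*2 + (-4 + 2*q**2 + 6*q) = 2*q + (-4 + 2*q**2 + 6*q) = -4 + 2*q**2 + 8*q)
25*U(1*0 + 2) = 25*(-4 + 2*(1*0 + 2)**2 + 8*(1*0 + 2)) = 25*(-4 + 2*(0 + 2)**2 + 8*(0 + 2)) = 25*(-4 + 2*2**2 + 8*2) = 25*(-4 + 2*4 + 16) = 25*(-4 + 8 + 16) = 25*20 = 500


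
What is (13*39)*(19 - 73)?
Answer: -27378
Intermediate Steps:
(13*39)*(19 - 73) = 507*(-54) = -27378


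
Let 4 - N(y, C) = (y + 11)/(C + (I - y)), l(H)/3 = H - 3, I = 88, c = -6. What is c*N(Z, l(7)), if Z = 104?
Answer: -393/2 ≈ -196.50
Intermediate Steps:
l(H) = -9 + 3*H (l(H) = 3*(H - 3) = 3*(-3 + H) = -9 + 3*H)
N(y, C) = 4 - (11 + y)/(88 + C - y) (N(y, C) = 4 - (y + 11)/(C + (88 - y)) = 4 - (11 + y)/(88 + C - y))
c*N(Z, l(7)) = -6*(341 - 5*104 + 4*(-9 + 3*7))/(88 + (-9 + 3*7) - 1*104) = -6*(341 - 520 + 4*(-9 + 21))/(88 + (-9 + 21) - 104) = -6*(341 - 520 + 4*12)/(88 + 12 - 104) = -6*(341 - 520 + 48)/(-4) = -(-3)*(-131)/2 = -6*131/4 = -393/2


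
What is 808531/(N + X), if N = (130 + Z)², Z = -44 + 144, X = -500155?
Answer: -808531/447255 ≈ -1.8078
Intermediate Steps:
Z = 100
N = 52900 (N = (130 + 100)² = 230² = 52900)
808531/(N + X) = 808531/(52900 - 500155) = 808531/(-447255) = 808531*(-1/447255) = -808531/447255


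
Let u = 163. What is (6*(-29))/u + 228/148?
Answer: 2853/6031 ≈ 0.47306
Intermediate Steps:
(6*(-29))/u + 228/148 = (6*(-29))/163 + 228/148 = -174*1/163 + 228*(1/148) = -174/163 + 57/37 = 2853/6031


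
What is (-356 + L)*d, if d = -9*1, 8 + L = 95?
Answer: 2421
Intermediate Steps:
L = 87 (L = -8 + 95 = 87)
d = -9
(-356 + L)*d = (-356 + 87)*(-9) = -269*(-9) = 2421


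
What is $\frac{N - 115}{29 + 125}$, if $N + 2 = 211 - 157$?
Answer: $- \frac{9}{22} \approx -0.40909$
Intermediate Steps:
$N = 52$ ($N = -2 + \left(211 - 157\right) = -2 + 54 = 52$)
$\frac{N - 115}{29 + 125} = \frac{52 - 115}{29 + 125} = - \frac{63}{154} = \left(-63\right) \frac{1}{154} = - \frac{9}{22}$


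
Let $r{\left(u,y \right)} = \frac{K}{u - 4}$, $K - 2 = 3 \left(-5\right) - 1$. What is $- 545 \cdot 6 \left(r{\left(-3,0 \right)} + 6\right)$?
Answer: $-26160$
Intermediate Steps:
$K = -14$ ($K = 2 + \left(3 \left(-5\right) - 1\right) = 2 - 16 = -14$)
$r{\left(u,y \right)} = - \frac{14}{-4 + u}$ ($r{\left(u,y \right)} = - \frac{14}{u - 4} = - \frac{14}{-4 + u}$)
$- 545 \cdot 6 \left(r{\left(-3,0 \right)} + 6\right) = - 545 \cdot 6 \left(- \frac{14}{-4 - 3} + 6\right) = - 545 \cdot 6 \left(- \frac{14}{-7} + 6\right) = - 545 \cdot 6 \left(\left(-14\right) \left(- \frac{1}{7}\right) + 6\right) = - 545 \cdot 6 \left(2 + 6\right) = - 545 \cdot 6 \cdot 8 = \left(-545\right) 48 = -26160$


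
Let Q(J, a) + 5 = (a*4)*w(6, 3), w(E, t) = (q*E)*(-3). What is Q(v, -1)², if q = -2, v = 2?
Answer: 22201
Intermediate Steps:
w(E, t) = 6*E (w(E, t) = -2*E*(-3) = 6*E)
Q(J, a) = -5 + 144*a (Q(J, a) = -5 + (a*4)*(6*6) = -5 + (4*a)*36 = -5 + 144*a)
Q(v, -1)² = (-5 + 144*(-1))² = (-5 - 144)² = (-149)² = 22201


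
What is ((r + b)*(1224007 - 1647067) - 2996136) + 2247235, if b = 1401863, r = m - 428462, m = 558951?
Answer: -648277586021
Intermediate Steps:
r = 130489 (r = 558951 - 428462 = 130489)
((r + b)*(1224007 - 1647067) - 2996136) + 2247235 = ((130489 + 1401863)*(1224007 - 1647067) - 2996136) + 2247235 = (1532352*(-423060) - 2996136) + 2247235 = (-648276837120 - 2996136) + 2247235 = -648279833256 + 2247235 = -648277586021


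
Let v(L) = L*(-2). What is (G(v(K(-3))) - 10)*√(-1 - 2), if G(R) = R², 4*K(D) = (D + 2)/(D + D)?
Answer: -1439*I*√3/144 ≈ -17.308*I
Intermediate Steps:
K(D) = (2 + D)/(8*D) (K(D) = ((D + 2)/(D + D))/4 = ((2 + D)/((2*D)))/4 = ((2 + D)*(1/(2*D)))/4 = ((2 + D)/(2*D))/4 = (2 + D)/(8*D))
v(L) = -2*L
(G(v(K(-3))) - 10)*√(-1 - 2) = ((-(2 - 3)/(4*(-3)))² - 10)*√(-1 - 2) = ((-(-1)*(-1)/(4*3))² - 10)*√(-3) = ((-2*1/24)² - 10)*(I*√3) = ((-1/12)² - 10)*(I*√3) = (1/144 - 10)*(I*√3) = -1439*I*√3/144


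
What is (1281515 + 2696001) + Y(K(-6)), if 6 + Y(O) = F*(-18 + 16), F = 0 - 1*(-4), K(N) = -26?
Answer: 3977502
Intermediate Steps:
F = 4 (F = 0 + 4 = 4)
Y(O) = -14 (Y(O) = -6 + 4*(-18 + 16) = -6 + 4*(-2) = -6 - 8 = -14)
(1281515 + 2696001) + Y(K(-6)) = (1281515 + 2696001) - 14 = 3977516 - 14 = 3977502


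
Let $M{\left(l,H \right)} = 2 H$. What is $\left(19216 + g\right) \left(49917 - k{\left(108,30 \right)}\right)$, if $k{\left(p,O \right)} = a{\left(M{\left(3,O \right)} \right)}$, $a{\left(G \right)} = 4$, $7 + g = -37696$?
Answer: $-922741631$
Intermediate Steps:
$g = -37703$ ($g = -7 - 37696 = -37703$)
$k{\left(p,O \right)} = 4$
$\left(19216 + g\right) \left(49917 - k{\left(108,30 \right)}\right) = \left(19216 - 37703\right) \left(49917 - 4\right) = - 18487 \left(49917 - 4\right) = \left(-18487\right) 49913 = -922741631$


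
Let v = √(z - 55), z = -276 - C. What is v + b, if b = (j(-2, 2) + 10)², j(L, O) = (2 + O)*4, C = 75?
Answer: 676 + I*√406 ≈ 676.0 + 20.149*I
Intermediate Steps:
z = -351 (z = -276 - 1*75 = -276 - 75 = -351)
j(L, O) = 8 + 4*O
v = I*√406 (v = √(-351 - 55) = √(-406) = I*√406 ≈ 20.149*I)
b = 676 (b = ((8 + 4*2) + 10)² = ((8 + 8) + 10)² = (16 + 10)² = 26² = 676)
v + b = I*√406 + 676 = 676 + I*√406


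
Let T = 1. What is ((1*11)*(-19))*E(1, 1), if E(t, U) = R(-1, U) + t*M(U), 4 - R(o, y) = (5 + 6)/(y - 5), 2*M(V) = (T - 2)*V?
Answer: -5225/4 ≈ -1306.3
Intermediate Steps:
M(V) = -V/2 (M(V) = ((1 - 2)*V)/2 = (-V)/2 = -V/2)
R(o, y) = 4 - 11/(-5 + y) (R(o, y) = 4 - (5 + 6)/(y - 5) = 4 - 11/(-5 + y))
E(t, U) = (-31 + 4*U)/(-5 + U) - U*t/2 (E(t, U) = (-31 + 4*U)/(-5 + U) + t*(-U/2) = (-31 + 4*U)/(-5 + U) - U*t/2)
((1*11)*(-19))*E(1, 1) = ((1*11)*(-19))*((-62 + 8*1 - 1*1*1*(-5 + 1))/(2*(-5 + 1))) = (11*(-19))*((1/2)*(-62 + 8 - 1*1*1*(-4))/(-4)) = -209*(-1)*(-62 + 8 + 4)/(2*4) = -209*(-1)*(-50)/(2*4) = -209*25/4 = -5225/4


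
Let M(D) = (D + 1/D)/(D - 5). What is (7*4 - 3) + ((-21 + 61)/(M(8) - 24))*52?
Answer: -37145/511 ≈ -72.691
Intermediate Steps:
M(D) = (D + 1/D)/(-5 + D)
(7*4 - 3) + ((-21 + 61)/(M(8) - 24))*52 = (7*4 - 3) + ((-21 + 61)/((1 + 8²)/(8*(-5 + 8)) - 24))*52 = (28 - 3) + (40/((⅛)*(1 + 64)/3 - 24))*52 = 25 + (40/((⅛)*(⅓)*65 - 24))*52 = 25 + (40/(65/24 - 24))*52 = 25 + (40/(-511/24))*52 = 25 + (40*(-24/511))*52 = 25 - 960/511*52 = 25 - 49920/511 = -37145/511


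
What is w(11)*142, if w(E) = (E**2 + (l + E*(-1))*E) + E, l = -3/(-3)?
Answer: 3124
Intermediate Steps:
l = 1 (l = -3*(-1/3) = 1)
w(E) = E + E**2 + E*(1 - E) (w(E) = (E**2 + (1 + E*(-1))*E) + E = (E**2 + (1 - E)*E) + E = (E**2 + E*(1 - E)) + E = E + E**2 + E*(1 - E))
w(11)*142 = (2*11)*142 = 22*142 = 3124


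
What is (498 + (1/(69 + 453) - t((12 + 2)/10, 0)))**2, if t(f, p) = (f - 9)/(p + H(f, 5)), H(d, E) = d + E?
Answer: 4345619698225/17438976 ≈ 2.4919e+5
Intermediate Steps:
H(d, E) = E + d
t(f, p) = (-9 + f)/(5 + f + p) (t(f, p) = (f - 9)/(p + (5 + f)) = (-9 + f)/(5 + f + p))
(498 + (1/(69 + 453) - t((12 + 2)/10, 0)))**2 = (498 + (1/(69 + 453) - (-9 + (12 + 2)/10)/(5 + (12 + 2)/10 + 0)))**2 = (498 + (1/522 - (-9 + 14*(1/10))/(5 + 14*(1/10) + 0)))**2 = (498 + (1/522 - (-9 + 7/5)/(5 + 7/5 + 0)))**2 = (498 + (1/522 - (-38)/(32/5*5)))**2 = (498 + (1/522 - 5*(-38)/(32*5)))**2 = (498 + (1/522 - 1*(-19/16)))**2 = (498 + (1/522 + 19/16))**2 = (498 + 4967/4176)**2 = (2084615/4176)**2 = 4345619698225/17438976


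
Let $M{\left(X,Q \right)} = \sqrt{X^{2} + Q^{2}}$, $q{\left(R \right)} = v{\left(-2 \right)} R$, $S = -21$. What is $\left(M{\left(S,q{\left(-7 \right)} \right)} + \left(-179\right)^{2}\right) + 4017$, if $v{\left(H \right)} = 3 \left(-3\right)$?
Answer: $36058 + 21 \sqrt{10} \approx 36124.0$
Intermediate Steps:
$v{\left(H \right)} = -9$
$q{\left(R \right)} = - 9 R$
$M{\left(X,Q \right)} = \sqrt{Q^{2} + X^{2}}$
$\left(M{\left(S,q{\left(-7 \right)} \right)} + \left(-179\right)^{2}\right) + 4017 = \left(\sqrt{\left(\left(-9\right) \left(-7\right)\right)^{2} + \left(-21\right)^{2}} + \left(-179\right)^{2}\right) + 4017 = \left(\sqrt{63^{2} + 441} + 32041\right) + 4017 = \left(\sqrt{3969 + 441} + 32041\right) + 4017 = \left(\sqrt{4410} + 32041\right) + 4017 = \left(21 \sqrt{10} + 32041\right) + 4017 = \left(32041 + 21 \sqrt{10}\right) + 4017 = 36058 + 21 \sqrt{10}$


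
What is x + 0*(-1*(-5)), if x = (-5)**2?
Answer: 25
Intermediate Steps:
x = 25
x + 0*(-1*(-5)) = 25 + 0*(-1*(-5)) = 25 + 0*5 = 25 + 0 = 25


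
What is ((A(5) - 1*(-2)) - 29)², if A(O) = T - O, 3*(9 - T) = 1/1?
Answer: 4900/9 ≈ 544.44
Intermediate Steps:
T = 26/3 (T = 9 - ⅓/1 = 9 - ⅓*1 = 9 - ⅓ = 26/3 ≈ 8.6667)
A(O) = 26/3 - O
((A(5) - 1*(-2)) - 29)² = (((26/3 - 1*5) - 1*(-2)) - 29)² = (((26/3 - 5) + 2) - 29)² = ((11/3 + 2) - 29)² = (17/3 - 29)² = (-70/3)² = 4900/9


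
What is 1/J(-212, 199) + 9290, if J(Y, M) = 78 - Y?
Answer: 2694101/290 ≈ 9290.0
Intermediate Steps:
1/J(-212, 199) + 9290 = 1/(78 - 1*(-212)) + 9290 = 1/(78 + 212) + 9290 = 1/290 + 9290 = 2694101/290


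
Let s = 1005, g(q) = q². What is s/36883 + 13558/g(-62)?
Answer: 251961467/70889126 ≈ 3.5543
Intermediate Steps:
s/36883 + 13558/g(-62) = 1005/36883 + 13558/((-62)²) = 1005*(1/36883) + 13558/3844 = 1005/36883 + 13558*(1/3844) = 1005/36883 + 6779/1922 = 251961467/70889126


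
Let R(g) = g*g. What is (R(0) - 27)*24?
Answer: -648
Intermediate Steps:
R(g) = g²
(R(0) - 27)*24 = (0² - 27)*24 = (0 - 27)*24 = -27*24 = -648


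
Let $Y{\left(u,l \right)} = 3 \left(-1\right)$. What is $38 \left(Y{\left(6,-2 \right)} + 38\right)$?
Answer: $1330$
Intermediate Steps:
$Y{\left(u,l \right)} = -3$
$38 \left(Y{\left(6,-2 \right)} + 38\right) = 38 \left(-3 + 38\right) = 38 \cdot 35 = 1330$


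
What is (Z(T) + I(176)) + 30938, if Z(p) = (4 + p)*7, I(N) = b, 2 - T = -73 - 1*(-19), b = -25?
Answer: 31333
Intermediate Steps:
T = 56 (T = 2 - (-73 - 1*(-19)) = 2 - (-73 + 19) = 2 - 1*(-54) = 2 + 54 = 56)
I(N) = -25
Z(p) = 28 + 7*p
(Z(T) + I(176)) + 30938 = ((28 + 7*56) - 25) + 30938 = ((28 + 392) - 25) + 30938 = (420 - 25) + 30938 = 395 + 30938 = 31333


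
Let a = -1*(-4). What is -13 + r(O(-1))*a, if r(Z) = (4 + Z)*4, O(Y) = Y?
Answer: 35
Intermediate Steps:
a = 4
r(Z) = 16 + 4*Z
-13 + r(O(-1))*a = -13 + (16 + 4*(-1))*4 = -13 + (16 - 4)*4 = -13 + 12*4 = -13 + 48 = 35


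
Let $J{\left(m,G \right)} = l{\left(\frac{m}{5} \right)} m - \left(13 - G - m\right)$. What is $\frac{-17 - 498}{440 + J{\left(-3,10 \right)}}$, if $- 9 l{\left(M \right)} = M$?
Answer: $- \frac{2575}{2169} \approx -1.1872$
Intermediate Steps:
$l{\left(M \right)} = - \frac{M}{9}$
$J{\left(m,G \right)} = -13 + G + m - \frac{m^{2}}{45}$ ($J{\left(m,G \right)} = - \frac{m \frac{1}{5}}{9} m - \left(13 - G - m\right) = - \frac{\frac{1}{5} m}{9} m + \left(-13 + G + m\right) = - \frac{m}{45} m + \left(-13 + G + m\right) = - \frac{m^{2}}{45} + \left(-13 + G + m\right) = -13 + G + m - \frac{m^{2}}{45}$)
$\frac{-17 - 498}{440 + J{\left(-3,10 \right)}} = \frac{-17 - 498}{440 - \left(6 + \frac{1}{5}\right)} = - \frac{515}{440 - \frac{31}{5}} = - \frac{515}{\frac{2169}{5}} = \left(-515\right) \frac{5}{2169} = - \frac{2575}{2169}$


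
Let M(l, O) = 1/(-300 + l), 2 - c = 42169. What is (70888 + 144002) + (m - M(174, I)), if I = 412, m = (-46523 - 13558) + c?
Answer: 14192893/126 ≈ 1.1264e+5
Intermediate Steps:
c = -42167 (c = 2 - 1*42169 = 2 - 42169 = -42167)
m = -102248 (m = (-46523 - 13558) - 42167 = -60081 - 42167 = -102248)
(70888 + 144002) + (m - M(174, I)) = (70888 + 144002) + (-102248 - 1/(-300 + 174)) = 214890 + (-102248 - 1/(-126)) = 214890 + (-102248 - 1*(-1/126)) = 214890 + (-102248 + 1/126) = 214890 - 12883247/126 = 14192893/126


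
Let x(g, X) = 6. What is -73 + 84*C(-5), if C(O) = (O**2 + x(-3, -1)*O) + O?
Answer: -913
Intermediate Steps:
C(O) = O**2 + 7*O (C(O) = (O**2 + 6*O) + O = O**2 + 7*O)
-73 + 84*C(-5) = -73 + 84*(-5*(7 - 5)) = -73 + 84*(-5*2) = -73 + 84*(-10) = -73 - 840 = -913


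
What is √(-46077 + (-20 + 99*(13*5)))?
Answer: I*√39662 ≈ 199.15*I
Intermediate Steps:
√(-46077 + (-20 + 99*(13*5))) = √(-46077 + (-20 + 99*65)) = √(-46077 + (-20 + 6435)) = √(-46077 + 6415) = √(-39662) = I*√39662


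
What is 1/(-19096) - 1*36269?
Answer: -692592825/19096 ≈ -36269.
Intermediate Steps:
1/(-19096) - 1*36269 = -1/19096 - 36269 = -692592825/19096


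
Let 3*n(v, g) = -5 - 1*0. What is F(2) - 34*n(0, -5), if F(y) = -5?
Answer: 155/3 ≈ 51.667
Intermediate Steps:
n(v, g) = -5/3 (n(v, g) = (-5 - 1*0)/3 = (-5 + 0)/3 = (1/3)*(-5) = -5/3)
F(2) - 34*n(0, -5) = -5 - 34*(-5/3) = -5 + 170/3 = 155/3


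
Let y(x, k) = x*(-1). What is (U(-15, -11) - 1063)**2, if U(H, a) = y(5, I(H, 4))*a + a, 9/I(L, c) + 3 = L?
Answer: 1038361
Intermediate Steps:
I(L, c) = 9/(-3 + L)
y(x, k) = -x
U(H, a) = -4*a (U(H, a) = (-1*5)*a + a = -5*a + a = -4*a)
(U(-15, -11) - 1063)**2 = (-4*(-11) - 1063)**2 = (44 - 1063)**2 = (-1019)**2 = 1038361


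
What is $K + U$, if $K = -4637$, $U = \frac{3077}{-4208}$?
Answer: $- \frac{19515573}{4208} \approx -4637.7$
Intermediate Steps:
$U = - \frac{3077}{4208}$ ($U = 3077 \left(- \frac{1}{4208}\right) = - \frac{3077}{4208} \approx -0.73123$)
$K + U = -4637 - \frac{3077}{4208} = - \frac{19515573}{4208}$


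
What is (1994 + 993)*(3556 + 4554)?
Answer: 24224570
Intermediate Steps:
(1994 + 993)*(3556 + 4554) = 2987*8110 = 24224570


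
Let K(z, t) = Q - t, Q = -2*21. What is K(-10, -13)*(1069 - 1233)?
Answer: 4756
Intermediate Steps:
Q = -42
K(z, t) = -42 - t
K(-10, -13)*(1069 - 1233) = (-42 - 1*(-13))*(1069 - 1233) = (-42 + 13)*(-164) = -29*(-164) = 4756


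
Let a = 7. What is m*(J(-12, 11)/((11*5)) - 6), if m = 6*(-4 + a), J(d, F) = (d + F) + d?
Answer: -6174/55 ≈ -112.25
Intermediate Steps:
J(d, F) = F + 2*d (J(d, F) = (F + d) + d = F + 2*d)
m = 18 (m = 6*(-4 + 7) = 6*3 = 18)
m*(J(-12, 11)/((11*5)) - 6) = 18*((11 + 2*(-12))/((11*5)) - 6) = 18*((11 - 24)/55 - 6) = 18*(-13*1/55 - 6) = 18*(-13/55 - 6) = 18*(-343/55) = -6174/55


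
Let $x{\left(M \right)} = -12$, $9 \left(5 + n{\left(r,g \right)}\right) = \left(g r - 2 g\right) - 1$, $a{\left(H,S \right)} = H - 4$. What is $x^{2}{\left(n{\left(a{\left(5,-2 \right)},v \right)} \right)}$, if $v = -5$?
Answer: $144$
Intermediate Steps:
$a{\left(H,S \right)} = -4 + H$
$n{\left(r,g \right)} = - \frac{46}{9} - \frac{2 g}{9} + \frac{g r}{9}$ ($n{\left(r,g \right)} = -5 + \frac{\left(g r - 2 g\right) - 1}{9} = -5 + \frac{\left(- 2 g + g r\right) - 1}{9} = -5 + \frac{-1 - 2 g + g r}{9} = -5 - \left(\frac{1}{9} + \frac{2 g}{9} - \frac{g r}{9}\right) = - \frac{46}{9} - \frac{2 g}{9} + \frac{g r}{9}$)
$x^{2}{\left(n{\left(a{\left(5,-2 \right)},v \right)} \right)} = \left(-12\right)^{2} = 144$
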